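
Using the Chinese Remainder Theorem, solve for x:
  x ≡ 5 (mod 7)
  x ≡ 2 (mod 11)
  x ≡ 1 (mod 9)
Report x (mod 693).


Moduli 7, 11, 9 are pairwise coprime; by CRT there is a unique solution modulo M = 7 · 11 · 9 = 693.
Solve pairwise, accumulating the modulus:
  Start with x ≡ 5 (mod 7).
  Combine with x ≡ 2 (mod 11): since gcd(7, 11) = 1, we get a unique residue mod 77.
    Write x = 5 + 7·t and substitute into x ≡ 2 (mod 11): 7·t ≡ 2 − 5 = -3 (mod 11).
    Reduce coefficients mod 11: 7·t ≡ 8 (mod 11).
    The inverse of 7 mod 11 is 8 (since 7·8 = 56 = 5·11 + 1), so t ≡ 8·8 = 64 ≡ 9 (mod 11).
    Then x = 5 + 7·9 = 68, valid modulo lcm(7, 11) = 77: x ≡ 68 (mod 77).
  Combine with x ≡ 1 (mod 9): since gcd(77, 9) = 1, we get a unique residue mod 693.
    Write x = 68 + 77·t and substitute into x ≡ 1 (mod 9): 77·t ≡ 1 − 68 = -67 (mod 9).
    Reduce coefficients mod 9: 5·t ≡ 5 (mod 9).
    The inverse of 5 mod 9 is 2 (since 5·2 = 10 = 1·9 + 1), so t ≡ 2·5 = 10 ≡ 1 (mod 9).
    Then x = 68 + 77·1 = 145, valid modulo lcm(77, 9) = 693: x ≡ 145 (mod 693).
Verify: 145 mod 7 = 5 ✓, 145 mod 11 = 2 ✓, 145 mod 9 = 1 ✓.

x ≡ 145 (mod 693).


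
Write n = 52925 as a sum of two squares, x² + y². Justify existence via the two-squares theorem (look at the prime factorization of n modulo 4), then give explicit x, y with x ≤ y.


Step 1: Factor n = 52925 = 5^2 · 29 · 73.
Step 2: Check the mod-4 condition on each prime factor: 5 ≡ 1 (mod 4), exponent 2; 29 ≡ 1 (mod 4), exponent 1; 73 ≡ 1 (mod 4), exponent 1.
All primes ≡ 3 (mod 4) appear to even exponent (or don't appear), so by the two-squares theorem n IS expressible as a sum of two squares.
Step 3: Build a representation. Group n = k² · m with k = 5 and m = 29 · 73 = 2117 (a product of primes ≡ 1 (mod 4)); a representation of m scales to one of n via (k·x)² + (k·y)² = k²(x² + y²). Each prime p ≡ 1 (mod 4) is itself a sum of two squares; find a² by testing p − a² for a perfect square:
  29: 29 − 1² = 28, 29 − 2² = 25 = 5² ⇒ 29 = 2² + 5².
  73: 73 − 1² = 72, 73 − 2² = 69, 73 − 3² = 64 = 8² ⇒ 73 = 3² + 8².
  Combine using the Brahmagupta–Fibonacci identity (a² + b²)(c² + d²) = (ac − bd)² + (ad + bc)² = (ac + bd)² + (ad − bc)²:
  29 · 73 = 2117: from (2² + 5²)(3² + 8²), take (2·3 − 5·8, 2·8 + 5·3) = (6 − 40, 16 + 15) = (-34, 31); dropping signs (only squares matter) gives (34, 31); check 34² + 31² = 1156 + 961 = 2117 ✓.
  Scale by k = 5: (5·34, 5·31) = (170, 155).
Step 4: Order so x ≤ y and verify: 155² + 170² = 24025 + 28900 = 52925 = n. ✓

n = 52925 = 155² + 170² (one valid representation with x ≤ y).


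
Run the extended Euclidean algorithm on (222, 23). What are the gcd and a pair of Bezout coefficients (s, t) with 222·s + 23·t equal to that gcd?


Euclidean algorithm on (222, 23) — divide until remainder is 0:
  222 = 9 · 23 + 15
  23 = 1 · 15 + 8
  15 = 1 · 8 + 7
  8 = 1 · 7 + 1
  7 = 7 · 1 + 0
gcd(222, 23) = 1.
Track Bezout coefficients alongside the remainders: start with r₀ = 222 = a·1 + b·0 (s = 1, t = 0) and r₁ = 23 = a·0 + b·1 (s = 0, t = 1); each new remainder r_{k+1} = r_{k-1} − q_k·r_k inherits s_{k+1} = s_{k-1} − q_k·s_k, t_{k+1} = t_{k-1} − q_k·t_k, so r_k = a·s_k + b·t_k at every step:
  q = 9: r = 15, s = 1 − 9·0 = 1, t = 0 − 9·1 = -9  (check: 222·1 + 23·(-9) = 15)
  q = 1: r = 8, s = 0 − 1·1 = -1, t = 1 − 1·(-9) = 10  (check: 222·(-1) + 23·10 = 8)
  q = 1: r = 7, s = 1 − 1·(-1) = 2, t = -9 − 1·10 = -19  (check: 222·2 + 23·(-19) = 7)
  q = 1: r = 1, s = -1 − 1·2 = -3, t = 10 − 1·(-19) = 29  (check: 222·(-3) + 23·29 = 1)
The row with r = 1 (the gcd) gives the Bezout coefficients s = -3, t = 29.
Result: 222 · (-3) + 23 · (29) = 1.

gcd(222, 23) = 1; s = -3, t = 29 (check: 222·(-3) + 23·29 = 1).


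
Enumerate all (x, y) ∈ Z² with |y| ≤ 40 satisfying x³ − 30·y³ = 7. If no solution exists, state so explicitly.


The equation is x³ - 30y³ = 7. For fixed y, x³ = 30·y³ + 7, so a solution requires the RHS to be a perfect cube.
Strategy: iterate y from -40 to 40, compute RHS = 30·y³ + 7, and check whether it is a (positive or negative) perfect cube.
Check small values of y:
  y = 0: RHS = 7 is not a perfect cube.
  y = 1: RHS = 37 is not a perfect cube.
  y = -1: RHS = -23 is not a perfect cube.
  y = 2: RHS = 247 is not a perfect cube.
  y = -2: RHS = -233 is not a perfect cube.
  y = 3: RHS = 817 is not a perfect cube.
  y = -3: RHS = -803 is not a perfect cube.
Continuing the search up to |y| = 40 finds no solutions either.
No (x, y) in the scanned range satisfies the equation.

No integer solutions with |y| ≤ 40.


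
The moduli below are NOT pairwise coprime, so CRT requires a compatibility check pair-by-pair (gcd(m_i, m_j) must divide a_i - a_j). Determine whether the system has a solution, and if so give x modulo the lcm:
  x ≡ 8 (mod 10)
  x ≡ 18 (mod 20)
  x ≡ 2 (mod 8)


Moduli 10, 20, 8 are not pairwise coprime, so CRT works modulo lcm(m_i) when all pairwise compatibility conditions hold.
Pairwise compatibility: gcd(m_i, m_j) must divide a_i - a_j for every pair.
Merge one congruence at a time:
  Start: x ≡ 8 (mod 10).
  Combine with x ≡ 18 (mod 20): gcd(10, 20) = 10; 18 - 8 = 10, which IS divisible by 10, so compatible.
    Write x = 8 + 10·t and substitute into x ≡ 18 (mod 20): 10·t ≡ 18 − 8 = 10 (mod 20).
    Divide the congruence (and modulus) by g = 10: 1·t ≡ 1 (mod 2).
    So t ≡ 1 (mod 2).
    Then x = 8 + 10·1 = 18, valid modulo lcm(10, 20) = 20: x ≡ 18 (mod 20).
  Combine with x ≡ 2 (mod 8): gcd(20, 8) = 4; 2 - 18 = -16, which IS divisible by 4, so compatible.
    Write x = 18 + 20·t and substitute into x ≡ 2 (mod 8): 20·t ≡ 2 − 18 = -16 (mod 8).
    Divide the congruence (and modulus) by g = 4: 5·t ≡ -4 (mod 2).
    Reduce coefficients mod 2: 1·t ≡ 0 (mod 2).
    So t ≡ 0 (mod 2).
    Then x = 18 + 20·0 = 18, valid modulo lcm(20, 8) = 40: x ≡ 18 (mod 40).
Verify: 18 mod 10 = 8, 18 mod 20 = 18, 18 mod 8 = 2.

x ≡ 18 (mod 40).


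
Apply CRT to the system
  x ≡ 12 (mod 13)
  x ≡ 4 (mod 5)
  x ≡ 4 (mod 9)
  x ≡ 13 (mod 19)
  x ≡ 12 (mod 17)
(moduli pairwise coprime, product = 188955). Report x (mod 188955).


Product of moduli M = 13 · 5 · 9 · 19 · 17 = 188955.
Merge one congruence at a time:
  Start: x ≡ 12 (mod 13).
  Combine with x ≡ 4 (mod 5); new modulus lcm = 65.
    Write x = 12 + 13·t and substitute into x ≡ 4 (mod 5): 13·t ≡ 4 − 12 = -8 (mod 5).
    Reduce coefficients mod 5: 3·t ≡ 2 (mod 5).
    The inverse of 3 mod 5 is 2 (since 3·2 = 6 = 1·5 + 1), so t ≡ 2·2 = 4 ≡ 4 (mod 5).
    Then x = 12 + 13·4 = 64, valid modulo lcm(13, 5) = 65: x ≡ 64 (mod 65).
  Combine with x ≡ 4 (mod 9); new modulus lcm = 585.
    Write x = 64 + 65·t and substitute into x ≡ 4 (mod 9): 65·t ≡ 4 − 64 = -60 (mod 9).
    Reduce coefficients mod 9: 2·t ≡ 3 (mod 9).
    The inverse of 2 mod 9 is 5 (since 2·5 = 10 = 1·9 + 1), so t ≡ 5·3 = 15 ≡ 6 (mod 9).
    Then x = 64 + 65·6 = 454, valid modulo lcm(65, 9) = 585: x ≡ 454 (mod 585).
  Combine with x ≡ 13 (mod 19); new modulus lcm = 11115.
    Write x = 454 + 585·t and substitute into x ≡ 13 (mod 19): 585·t ≡ 13 − 454 = -441 (mod 19).
    Reduce coefficients mod 19: 15·t ≡ 15 (mod 19).
    The inverse of 15 mod 19 is 14 (since 15·14 = 210 = 11·19 + 1), so t ≡ 14·15 = 210 ≡ 1 (mod 19).
    Then x = 454 + 585·1 = 1039, valid modulo lcm(585, 19) = 11115: x ≡ 1039 (mod 11115).
  Combine with x ≡ 12 (mod 17); new modulus lcm = 188955.
    Write x = 1039 + 11115·t and substitute into x ≡ 12 (mod 17): 11115·t ≡ 12 − 1039 = -1027 (mod 17).
    Reduce coefficients mod 17: 14·t ≡ 10 (mod 17).
    The inverse of 14 mod 17 is 11 (since 14·11 = 154 = 9·17 + 1), so t ≡ 11·10 = 110 ≡ 8 (mod 17).
    Then x = 1039 + 11115·8 = 89959, valid modulo lcm(11115, 17) = 188955: x ≡ 89959 (mod 188955).
Verify against each original: 89959 mod 13 = 12, 89959 mod 5 = 4, 89959 mod 9 = 4, 89959 mod 19 = 13, 89959 mod 17 = 12.

x ≡ 89959 (mod 188955).


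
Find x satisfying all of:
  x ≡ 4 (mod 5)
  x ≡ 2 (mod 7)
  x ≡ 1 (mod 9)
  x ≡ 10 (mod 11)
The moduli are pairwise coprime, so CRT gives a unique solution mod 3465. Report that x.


Product of moduli M = 5 · 7 · 9 · 11 = 3465.
Merge one congruence at a time:
  Start: x ≡ 4 (mod 5).
  Combine with x ≡ 2 (mod 7); new modulus lcm = 35.
    Write x = 4 + 5·t and substitute into x ≡ 2 (mod 7): 5·t ≡ 2 − 4 = -2 (mod 7).
    Reduce coefficients mod 7: 5·t ≡ 5 (mod 7).
    The inverse of 5 mod 7 is 3 (since 5·3 = 15 = 2·7 + 1), so t ≡ 3·5 = 15 ≡ 1 (mod 7).
    Then x = 4 + 5·1 = 9, valid modulo lcm(5, 7) = 35: x ≡ 9 (mod 35).
  Combine with x ≡ 1 (mod 9); new modulus lcm = 315.
    Write x = 9 + 35·t and substitute into x ≡ 1 (mod 9): 35·t ≡ 1 − 9 = -8 (mod 9).
    Reduce coefficients mod 9: 8·t ≡ 1 (mod 9).
    The inverse of 8 mod 9 is 8 (since 8·8 = 64 = 7·9 + 1), so t ≡ 8·1 = 8 ≡ 8 (mod 9).
    Then x = 9 + 35·8 = 289, valid modulo lcm(35, 9) = 315: x ≡ 289 (mod 315).
  Combine with x ≡ 10 (mod 11); new modulus lcm = 3465.
    Write x = 289 + 315·t and substitute into x ≡ 10 (mod 11): 315·t ≡ 10 − 289 = -279 (mod 11).
    Reduce coefficients mod 11: 7·t ≡ 7 (mod 11).
    The inverse of 7 mod 11 is 8 (since 7·8 = 56 = 5·11 + 1), so t ≡ 8·7 = 56 ≡ 1 (mod 11).
    Then x = 289 + 315·1 = 604, valid modulo lcm(315, 11) = 3465: x ≡ 604 (mod 3465).
Verify against each original: 604 mod 5 = 4, 604 mod 7 = 2, 604 mod 9 = 1, 604 mod 11 = 10.

x ≡ 604 (mod 3465).


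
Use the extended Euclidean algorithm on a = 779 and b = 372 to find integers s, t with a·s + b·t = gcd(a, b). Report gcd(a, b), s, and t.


Euclidean algorithm on (779, 372) — divide until remainder is 0:
  779 = 2 · 372 + 35
  372 = 10 · 35 + 22
  35 = 1 · 22 + 13
  22 = 1 · 13 + 9
  13 = 1 · 9 + 4
  9 = 2 · 4 + 1
  4 = 4 · 1 + 0
gcd(779, 372) = 1.
Track Bezout coefficients alongside the remainders: start with r₀ = 779 = a·1 + b·0 (s = 1, t = 0) and r₁ = 372 = a·0 + b·1 (s = 0, t = 1); each new remainder r_{k+1} = r_{k-1} − q_k·r_k inherits s_{k+1} = s_{k-1} − q_k·s_k, t_{k+1} = t_{k-1} − q_k·t_k, so r_k = a·s_k + b·t_k at every step:
  q = 2: r = 35, s = 1 − 2·0 = 1, t = 0 − 2·1 = -2  (check: 779·1 + 372·(-2) = 35)
  q = 10: r = 22, s = 0 − 10·1 = -10, t = 1 − 10·(-2) = 21  (check: 779·(-10) + 372·21 = 22)
  q = 1: r = 13, s = 1 − 1·(-10) = 11, t = -2 − 1·21 = -23  (check: 779·11 + 372·(-23) = 13)
  q = 1: r = 9, s = -10 − 1·11 = -21, t = 21 − 1·(-23) = 44  (check: 779·(-21) + 372·44 = 9)
  q = 1: r = 4, s = 11 − 1·(-21) = 32, t = -23 − 1·44 = -67  (check: 779·32 + 372·(-67) = 4)
  q = 2: r = 1, s = -21 − 2·32 = -85, t = 44 − 2·(-67) = 178  (check: 779·(-85) + 372·178 = 1)
The row with r = 1 (the gcd) gives the Bezout coefficients s = -85, t = 178.
Result: 779 · (-85) + 372 · (178) = 1.

gcd(779, 372) = 1; s = -85, t = 178 (check: 779·(-85) + 372·178 = 1).


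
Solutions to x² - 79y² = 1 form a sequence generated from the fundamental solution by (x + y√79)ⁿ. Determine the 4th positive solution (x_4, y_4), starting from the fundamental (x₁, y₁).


Step 1: Find the fundamental solution (x₁, y₁) of x² - 79y² = 1.
  Expand √79 as a continued fraction. a₀ = ⌊√79⌋ = 8; iterate m_{k+1} = d_k·a_k − m_k, d_{k+1} = (79 − m_{k+1}²)/d_k, a_{k+1} = ⌊(a₀ + m_{k+1})/d_{k+1}⌋ (starting m₀ = 0, d₀ = 1), with convergents p_k = a_k·p_{k-1} + p_{k-2}, q_k = a_k·q_{k-1} + q_{k-2} (p₋₁ = 1, q₋₁ = 0):
  k = 0: a₀ = 8; p₀/q₀ = 8/1; p₀² − 79·q₀² = 64 − 79 = -15.
  k = 1: m = 8, d = 15, a = ⌊(8 + 8)/15⌋ = 1; p/q = (1·8 + 1)/(1·1 + 0) = 9/1; p² − 79·q² = 81 − 79 = 2.
  k = 2: m = 7, d = 2, a = ⌊(8 + 7)/2⌋ = 7; p/q = (7·9 + 8)/(7·1 + 1) = 71/8; p² − 79·q² = 5041 − 5056 = -15.
  k = 3: m = 7, d = 15, a = ⌊(8 + 7)/15⌋ = 1; p/q = (1·71 + 9)/(1·8 + 1) = 80/9; p² − 79·q² = 6400 − 6399 = 1.
  The first convergent with p² − 79·q² = 1 gives the fundamental solution (x₁, y₁) = (80, 9).
Step 2: Apply the recurrence (x_{n+1}, y_{n+1}) = (x₁x_n + 79y₁y_n, x₁y_n + y₁x_n) repeatedly.
  From (x_1, y_1) = (80, 9): x_2 = 80·80 + 79·9·9 = 12799; y_2 = 80·9 + 9·80 = 1440.
  From (x_2, y_2) = (12799, 1440): x_3 = 80·12799 + 79·9·1440 = 2047760; y_3 = 80·1440 + 9·12799 = 230391.
  From (x_3, y_3) = (2047760, 230391): x_4 = 80·2047760 + 79·9·230391 = 327628801; y_4 = 80·230391 + 9·2047760 = 36861120.
Step 3: Verify x_4² - 79·y_4² = 107340631244697601 - 107340631244697600 = 1 (should be 1). ✓

(x_1, y_1) = (80, 9); (x_4, y_4) = (327628801, 36861120).


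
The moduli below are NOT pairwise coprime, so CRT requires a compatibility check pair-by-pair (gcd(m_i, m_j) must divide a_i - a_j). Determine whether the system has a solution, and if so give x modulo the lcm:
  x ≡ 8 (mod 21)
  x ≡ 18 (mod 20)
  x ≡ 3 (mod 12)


Moduli 21, 20, 12 are not pairwise coprime, so CRT works modulo lcm(m_i) when all pairwise compatibility conditions hold.
Pairwise compatibility: gcd(m_i, m_j) must divide a_i - a_j for every pair.
Merge one congruence at a time:
  Start: x ≡ 8 (mod 21).
  Combine with x ≡ 18 (mod 20): gcd(21, 20) = 1; 18 - 8 = 10, which IS divisible by 1, so compatible.
    Write x = 8 + 21·t and substitute into x ≡ 18 (mod 20): 21·t ≡ 18 − 8 = 10 (mod 20).
    Reduce coefficients mod 20: 1·t ≡ 10 (mod 20).
    So t ≡ 10 (mod 20).
    Then x = 8 + 21·10 = 218, valid modulo lcm(21, 20) = 420: x ≡ 218 (mod 420).
  Combine with x ≡ 3 (mod 12): gcd(420, 12) = 12, and 3 - 218 = -215 is NOT divisible by 12.
    ⇒ system is inconsistent (no integer solution).

No solution (the system is inconsistent).


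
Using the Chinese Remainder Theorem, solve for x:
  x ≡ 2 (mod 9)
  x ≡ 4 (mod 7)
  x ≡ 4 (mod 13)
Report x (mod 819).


Moduli 9, 7, 13 are pairwise coprime; by CRT there is a unique solution modulo M = 9 · 7 · 13 = 819.
Solve pairwise, accumulating the modulus:
  Start with x ≡ 2 (mod 9).
  Combine with x ≡ 4 (mod 7): since gcd(9, 7) = 1, we get a unique residue mod 63.
    Write x = 2 + 9·t and substitute into x ≡ 4 (mod 7): 9·t ≡ 4 − 2 = 2 (mod 7).
    Reduce coefficients mod 7: 2·t ≡ 2 (mod 7).
    The inverse of 2 mod 7 is 4 (since 2·4 = 8 = 1·7 + 1), so t ≡ 4·2 = 8 ≡ 1 (mod 7).
    Then x = 2 + 9·1 = 11, valid modulo lcm(9, 7) = 63: x ≡ 11 (mod 63).
  Combine with x ≡ 4 (mod 13): since gcd(63, 13) = 1, we get a unique residue mod 819.
    Write x = 11 + 63·t and substitute into x ≡ 4 (mod 13): 63·t ≡ 4 − 11 = -7 (mod 13).
    Reduce coefficients mod 13: 11·t ≡ 6 (mod 13).
    The inverse of 11 mod 13 is 6 (since 11·6 = 66 = 5·13 + 1), so t ≡ 6·6 = 36 ≡ 10 (mod 13).
    Then x = 11 + 63·10 = 641, valid modulo lcm(63, 13) = 819: x ≡ 641 (mod 819).
Verify: 641 mod 9 = 2 ✓, 641 mod 7 = 4 ✓, 641 mod 13 = 4 ✓.

x ≡ 641 (mod 819).


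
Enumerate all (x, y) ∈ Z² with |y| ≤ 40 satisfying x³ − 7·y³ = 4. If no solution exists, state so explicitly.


The equation is x³ - 7y³ = 4. For fixed y, x³ = 7·y³ + 4, so a solution requires the RHS to be a perfect cube.
Strategy: iterate y from -40 to 40, compute RHS = 7·y³ + 4, and check whether it is a (positive or negative) perfect cube.
Check small values of y:
  y = 0: RHS = 4 is not a perfect cube.
  y = 1: RHS = 11 is not a perfect cube.
  y = -1: RHS = -3 is not a perfect cube.
  y = 2: RHS = 60 is not a perfect cube.
  y = -2: RHS = -52 is not a perfect cube.
  y = 3: RHS = 193 is not a perfect cube.
  y = -3: RHS = -185 is not a perfect cube.
Continuing the search up to |y| = 40 finds no solutions either.
No (x, y) in the scanned range satisfies the equation.

No integer solutions with |y| ≤ 40.


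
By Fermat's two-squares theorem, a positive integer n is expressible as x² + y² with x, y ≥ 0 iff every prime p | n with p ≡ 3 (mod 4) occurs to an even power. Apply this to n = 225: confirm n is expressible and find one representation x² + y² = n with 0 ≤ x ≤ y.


Step 1: Factor n = 225 = 3^2 · 5^2.
Step 2: Check the mod-4 condition on each prime factor: 3 ≡ 3 (mod 4), exponent 2 (must be even); 5 ≡ 1 (mod 4), exponent 2.
All primes ≡ 3 (mod 4) appear to even exponent (or don't appear), so by the two-squares theorem n IS expressible as a sum of two squares.
Step 3: Build a representation. Group n = k² · m with k = 3 and m = 5 · 5 = 25 (a product of primes ≡ 1 (mod 4)); a representation of m scales to one of n via (k·x)² + (k·y)² = k²(x² + y²). Each prime p ≡ 1 (mod 4) is itself a sum of two squares; find a² by testing p − a² for a perfect square:
  5: 5 − 1² = 4 = 2² ⇒ 5 = 1² + 2².
  Combine using the Brahmagupta–Fibonacci identity (a² + b²)(c² + d²) = (ac − bd)² + (ad + bc)² = (ac + bd)² + (ad − bc)²:
  5 · 5 = 25: from (1² + 2²)(1² + 2²), take (1·1 − 2·2, 1·2 + 2·1) = (1 − 4, 2 + 2) = (-3, 4); dropping signs (only squares matter) gives (3, 4); check 3² + 4² = 9 + 16 = 25 ✓.
  Scale by k = 3: (3·3, 3·4) = (9, 12).
Step 4: Order so x ≤ y and verify: 9² + 12² = 81 + 144 = 225 = n. ✓

n = 225 = 9² + 12² (one valid representation with x ≤ y).


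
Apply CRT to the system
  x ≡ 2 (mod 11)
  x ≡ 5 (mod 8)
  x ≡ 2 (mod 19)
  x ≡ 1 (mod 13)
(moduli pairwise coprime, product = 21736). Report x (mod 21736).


Product of moduli M = 11 · 8 · 19 · 13 = 21736.
Merge one congruence at a time:
  Start: x ≡ 2 (mod 11).
  Combine with x ≡ 5 (mod 8); new modulus lcm = 88.
    Write x = 2 + 11·t and substitute into x ≡ 5 (mod 8): 11·t ≡ 5 − 2 = 3 (mod 8).
    Reduce coefficients mod 8: 3·t ≡ 3 (mod 8).
    The inverse of 3 mod 8 is 3 (since 3·3 = 9 = 1·8 + 1), so t ≡ 3·3 = 9 ≡ 1 (mod 8).
    Then x = 2 + 11·1 = 13, valid modulo lcm(11, 8) = 88: x ≡ 13 (mod 88).
  Combine with x ≡ 2 (mod 19); new modulus lcm = 1672.
    Write x = 13 + 88·t and substitute into x ≡ 2 (mod 19): 88·t ≡ 2 − 13 = -11 (mod 19).
    Reduce coefficients mod 19: 12·t ≡ 8 (mod 19).
    The inverse of 12 mod 19 is 8 (since 12·8 = 96 = 5·19 + 1), so t ≡ 8·8 = 64 ≡ 7 (mod 19).
    Then x = 13 + 88·7 = 629, valid modulo lcm(88, 19) = 1672: x ≡ 629 (mod 1672).
  Combine with x ≡ 1 (mod 13); new modulus lcm = 21736.
    Write x = 629 + 1672·t and substitute into x ≡ 1 (mod 13): 1672·t ≡ 1 − 629 = -628 (mod 13).
    Reduce coefficients mod 13: 8·t ≡ 9 (mod 13).
    The inverse of 8 mod 13 is 5 (since 8·5 = 40 = 3·13 + 1), so t ≡ 5·9 = 45 ≡ 6 (mod 13).
    Then x = 629 + 1672·6 = 10661, valid modulo lcm(1672, 13) = 21736: x ≡ 10661 (mod 21736).
Verify against each original: 10661 mod 11 = 2, 10661 mod 8 = 5, 10661 mod 19 = 2, 10661 mod 13 = 1.

x ≡ 10661 (mod 21736).


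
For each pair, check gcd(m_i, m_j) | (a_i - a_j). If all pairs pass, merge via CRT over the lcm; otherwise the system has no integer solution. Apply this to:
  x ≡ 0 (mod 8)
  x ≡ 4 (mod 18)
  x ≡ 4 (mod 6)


Moduli 8, 18, 6 are not pairwise coprime, so CRT works modulo lcm(m_i) when all pairwise compatibility conditions hold.
Pairwise compatibility: gcd(m_i, m_j) must divide a_i - a_j for every pair.
Merge one congruence at a time:
  Start: x ≡ 0 (mod 8).
  Combine with x ≡ 4 (mod 18): gcd(8, 18) = 2; 4 - 0 = 4, which IS divisible by 2, so compatible.
    Write x = 0 + 8·t and substitute into x ≡ 4 (mod 18): 8·t ≡ 4 − 0 = 4 (mod 18).
    Divide the congruence (and modulus) by g = 2: 4·t ≡ 2 (mod 9).
    The inverse of 4 mod 9 is 7 (since 4·7 = 28 = 3·9 + 1), so t ≡ 7·2 = 14 ≡ 5 (mod 9).
    Then x = 0 + 8·5 = 40, valid modulo lcm(8, 18) = 72: x ≡ 40 (mod 72).
  Combine with x ≡ 4 (mod 6): gcd(72, 6) = 6; 4 - 40 = -36, which IS divisible by 6, so compatible.
    Write x = 40 + 72·t and substitute into x ≡ 4 (mod 6): 72·t ≡ 4 − 40 = -36 (mod 6).
    Divide the congruence (and modulus) by g = 6: 12·t ≡ -6 (mod 1).
    Modulo 1 every t works; take t = 0.
    Then x = 40 + 72·0 = 40, valid modulo lcm(72, 6) = 72: x ≡ 40 (mod 72).
Verify: 40 mod 8 = 0, 40 mod 18 = 4, 40 mod 6 = 4.

x ≡ 40 (mod 72).


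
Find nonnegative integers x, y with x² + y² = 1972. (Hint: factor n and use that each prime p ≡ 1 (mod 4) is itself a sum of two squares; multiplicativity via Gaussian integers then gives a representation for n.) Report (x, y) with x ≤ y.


Step 1: Factor n = 1972 = 2^2 · 17 · 29.
Step 2: Check the mod-4 condition on each prime factor: 2 = 2 (special); 17 ≡ 1 (mod 4), exponent 1; 29 ≡ 1 (mod 4), exponent 1.
All primes ≡ 3 (mod 4) appear to even exponent (or don't appear), so by the two-squares theorem n IS expressible as a sum of two squares.
Step 3: Build a representation. Group n = k² · m with k = 2 and m = 17 · 29 = 493 (a product of primes ≡ 1 (mod 4)); a representation of m scales to one of n via (k·x)² + (k·y)² = k²(x² + y²). Each prime p ≡ 1 (mod 4) is itself a sum of two squares; find a² by testing p − a² for a perfect square:
  17: 17 − 1² = 16 = 4² ⇒ 17 = 1² + 4².
  29: 29 − 1² = 28, 29 − 2² = 25 = 5² ⇒ 29 = 2² + 5².
  Combine using the Brahmagupta–Fibonacci identity (a² + b²)(c² + d²) = (ac − bd)² + (ad + bc)² = (ac + bd)² + (ad − bc)²:
  17 · 29 = 493: from (1² + 4²)(2² + 5²), take (1·2 − 4·5, 1·5 + 4·2) = (2 − 20, 5 + 8) = (-18, 13); dropping signs (only squares matter) gives (18, 13); check 18² + 13² = 324 + 169 = 493 ✓.
  Scale by k = 2: (2·18, 2·13) = (36, 26).
Step 4: Order so x ≤ y and verify: 26² + 36² = 676 + 1296 = 1972 = n. ✓

n = 1972 = 26² + 36² (one valid representation with x ≤ y).


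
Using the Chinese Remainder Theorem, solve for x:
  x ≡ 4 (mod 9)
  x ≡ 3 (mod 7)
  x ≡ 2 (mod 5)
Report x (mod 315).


Moduli 9, 7, 5 are pairwise coprime; by CRT there is a unique solution modulo M = 9 · 7 · 5 = 315.
Solve pairwise, accumulating the modulus:
  Start with x ≡ 4 (mod 9).
  Combine with x ≡ 3 (mod 7): since gcd(9, 7) = 1, we get a unique residue mod 63.
    Write x = 4 + 9·t and substitute into x ≡ 3 (mod 7): 9·t ≡ 3 − 4 = -1 (mod 7).
    Reduce coefficients mod 7: 2·t ≡ 6 (mod 7).
    The inverse of 2 mod 7 is 4 (since 2·4 = 8 = 1·7 + 1), so t ≡ 4·6 = 24 ≡ 3 (mod 7).
    Then x = 4 + 9·3 = 31, valid modulo lcm(9, 7) = 63: x ≡ 31 (mod 63).
  Combine with x ≡ 2 (mod 5): since gcd(63, 5) = 1, we get a unique residue mod 315.
    Write x = 31 + 63·t and substitute into x ≡ 2 (mod 5): 63·t ≡ 2 − 31 = -29 (mod 5).
    Reduce coefficients mod 5: 3·t ≡ 1 (mod 5).
    The inverse of 3 mod 5 is 2 (since 3·2 = 6 = 1·5 + 1), so t ≡ 2·1 = 2 ≡ 2 (mod 5).
    Then x = 31 + 63·2 = 157, valid modulo lcm(63, 5) = 315: x ≡ 157 (mod 315).
Verify: 157 mod 9 = 4 ✓, 157 mod 7 = 3 ✓, 157 mod 5 = 2 ✓.

x ≡ 157 (mod 315).


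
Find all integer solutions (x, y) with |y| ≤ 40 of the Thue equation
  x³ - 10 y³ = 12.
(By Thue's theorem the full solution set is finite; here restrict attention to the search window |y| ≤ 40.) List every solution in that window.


The equation is x³ - 10y³ = 12. For fixed y, x³ = 10·y³ + 12, so a solution requires the RHS to be a perfect cube.
Strategy: iterate y from -40 to 40, compute RHS = 10·y³ + 12, and check whether it is a (positive or negative) perfect cube.
Check small values of y:
  y = 0: RHS = 12 is not a perfect cube.
  y = 1: RHS = 22 is not a perfect cube.
  y = -1: RHS = 2 is not a perfect cube.
  y = 2: RHS = 92 is not a perfect cube.
  y = -2: RHS = -68 is not a perfect cube.
  y = 3: RHS = 282 is not a perfect cube.
  y = -3: RHS = -258 is not a perfect cube.
Continuing the search up to |y| = 40 finds no solutions either.
No (x, y) in the scanned range satisfies the equation.

No integer solutions with |y| ≤ 40.


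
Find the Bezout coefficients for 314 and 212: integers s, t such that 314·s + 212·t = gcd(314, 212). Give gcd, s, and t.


Euclidean algorithm on (314, 212) — divide until remainder is 0:
  314 = 1 · 212 + 102
  212 = 2 · 102 + 8
  102 = 12 · 8 + 6
  8 = 1 · 6 + 2
  6 = 3 · 2 + 0
gcd(314, 212) = 2.
Track Bezout coefficients alongside the remainders: start with r₀ = 314 = a·1 + b·0 (s = 1, t = 0) and r₁ = 212 = a·0 + b·1 (s = 0, t = 1); each new remainder r_{k+1} = r_{k-1} − q_k·r_k inherits s_{k+1} = s_{k-1} − q_k·s_k, t_{k+1} = t_{k-1} − q_k·t_k, so r_k = a·s_k + b·t_k at every step:
  q = 1: r = 102, s = 1 − 1·0 = 1, t = 0 − 1·1 = -1  (check: 314·1 + 212·(-1) = 102)
  q = 2: r = 8, s = 0 − 2·1 = -2, t = 1 − 2·(-1) = 3  (check: 314·(-2) + 212·3 = 8)
  q = 12: r = 6, s = 1 − 12·(-2) = 25, t = -1 − 12·3 = -37  (check: 314·25 + 212·(-37) = 6)
  q = 1: r = 2, s = -2 − 1·25 = -27, t = 3 − 1·(-37) = 40  (check: 314·(-27) + 212·40 = 2)
The row with r = 2 (the gcd) gives the Bezout coefficients s = -27, t = 40.
Result: 314 · (-27) + 212 · (40) = 2.

gcd(314, 212) = 2; s = -27, t = 40 (check: 314·(-27) + 212·40 = 2).


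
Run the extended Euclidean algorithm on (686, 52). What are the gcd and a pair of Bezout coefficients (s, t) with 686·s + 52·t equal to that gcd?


Euclidean algorithm on (686, 52) — divide until remainder is 0:
  686 = 13 · 52 + 10
  52 = 5 · 10 + 2
  10 = 5 · 2 + 0
gcd(686, 52) = 2.
Track Bezout coefficients alongside the remainders: start with r₀ = 686 = a·1 + b·0 (s = 1, t = 0) and r₁ = 52 = a·0 + b·1 (s = 0, t = 1); each new remainder r_{k+1} = r_{k-1} − q_k·r_k inherits s_{k+1} = s_{k-1} − q_k·s_k, t_{k+1} = t_{k-1} − q_k·t_k, so r_k = a·s_k + b·t_k at every step:
  q = 13: r = 10, s = 1 − 13·0 = 1, t = 0 − 13·1 = -13  (check: 686·1 + 52·(-13) = 10)
  q = 5: r = 2, s = 0 − 5·1 = -5, t = 1 − 5·(-13) = 66  (check: 686·(-5) + 52·66 = 2)
The row with r = 2 (the gcd) gives the Bezout coefficients s = -5, t = 66.
Result: 686 · (-5) + 52 · (66) = 2.

gcd(686, 52) = 2; s = -5, t = 66 (check: 686·(-5) + 52·66 = 2).


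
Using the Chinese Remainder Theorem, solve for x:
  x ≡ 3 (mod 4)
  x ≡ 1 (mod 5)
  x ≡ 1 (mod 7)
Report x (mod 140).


Moduli 4, 5, 7 are pairwise coprime; by CRT there is a unique solution modulo M = 4 · 5 · 7 = 140.
Solve pairwise, accumulating the modulus:
  Start with x ≡ 3 (mod 4).
  Combine with x ≡ 1 (mod 5): since gcd(4, 5) = 1, we get a unique residue mod 20.
    Write x = 3 + 4·t and substitute into x ≡ 1 (mod 5): 4·t ≡ 1 − 3 = -2 (mod 5).
    Reduce coefficients mod 5: 4·t ≡ 3 (mod 5).
    The inverse of 4 mod 5 is 4 (since 4·4 = 16 = 3·5 + 1), so t ≡ 4·3 = 12 ≡ 2 (mod 5).
    Then x = 3 + 4·2 = 11, valid modulo lcm(4, 5) = 20: x ≡ 11 (mod 20).
  Combine with x ≡ 1 (mod 7): since gcd(20, 7) = 1, we get a unique residue mod 140.
    Write x = 11 + 20·t and substitute into x ≡ 1 (mod 7): 20·t ≡ 1 − 11 = -10 (mod 7).
    Reduce coefficients mod 7: 6·t ≡ 4 (mod 7).
    The inverse of 6 mod 7 is 6 (since 6·6 = 36 = 5·7 + 1), so t ≡ 6·4 = 24 ≡ 3 (mod 7).
    Then x = 11 + 20·3 = 71, valid modulo lcm(20, 7) = 140: x ≡ 71 (mod 140).
Verify: 71 mod 4 = 3 ✓, 71 mod 5 = 1 ✓, 71 mod 7 = 1 ✓.

x ≡ 71 (mod 140).


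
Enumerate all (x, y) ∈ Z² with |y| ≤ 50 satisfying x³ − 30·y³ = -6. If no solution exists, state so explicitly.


The equation is x³ - 30y³ = -6. For fixed y, x³ = 30·y³ − 6, so a solution requires the RHS to be a perfect cube.
Strategy: iterate y from -50 to 50, compute RHS = 30·y³ − 6, and check whether it is a (positive or negative) perfect cube.
Check small values of y:
  y = 0: RHS = -6 is not a perfect cube.
  y = 1: RHS = 24 is not a perfect cube.
  y = -1: RHS = -36 is not a perfect cube.
  y = 2: RHS = 234 is not a perfect cube.
  y = -2: RHS = -246 is not a perfect cube.
  y = 3: RHS = 804 is not a perfect cube.
  y = -3: RHS = -816 is not a perfect cube.
Continuing the search up to |y| = 50 finds no solutions either.
No (x, y) in the scanned range satisfies the equation.

No integer solutions with |y| ≤ 50.


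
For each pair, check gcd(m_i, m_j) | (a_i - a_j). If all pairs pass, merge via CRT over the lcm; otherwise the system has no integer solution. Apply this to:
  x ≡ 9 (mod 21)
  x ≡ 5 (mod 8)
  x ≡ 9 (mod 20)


Moduli 21, 8, 20 are not pairwise coprime, so CRT works modulo lcm(m_i) when all pairwise compatibility conditions hold.
Pairwise compatibility: gcd(m_i, m_j) must divide a_i - a_j for every pair.
Merge one congruence at a time:
  Start: x ≡ 9 (mod 21).
  Combine with x ≡ 5 (mod 8): gcd(21, 8) = 1; 5 - 9 = -4, which IS divisible by 1, so compatible.
    Write x = 9 + 21·t and substitute into x ≡ 5 (mod 8): 21·t ≡ 5 − 9 = -4 (mod 8).
    Reduce coefficients mod 8: 5·t ≡ 4 (mod 8).
    The inverse of 5 mod 8 is 5 (since 5·5 = 25 = 3·8 + 1), so t ≡ 5·4 = 20 ≡ 4 (mod 8).
    Then x = 9 + 21·4 = 93, valid modulo lcm(21, 8) = 168: x ≡ 93 (mod 168).
  Combine with x ≡ 9 (mod 20): gcd(168, 20) = 4; 9 - 93 = -84, which IS divisible by 4, so compatible.
    Write x = 93 + 168·t and substitute into x ≡ 9 (mod 20): 168·t ≡ 9 − 93 = -84 (mod 20).
    Divide the congruence (and modulus) by g = 4: 42·t ≡ -21 (mod 5).
    Reduce coefficients mod 5: 2·t ≡ 4 (mod 5).
    The inverse of 2 mod 5 is 3 (since 2·3 = 6 = 1·5 + 1), so t ≡ 3·4 = 12 ≡ 2 (mod 5).
    Then x = 93 + 168·2 = 429, valid modulo lcm(168, 20) = 840: x ≡ 429 (mod 840).
Verify: 429 mod 21 = 9, 429 mod 8 = 5, 429 mod 20 = 9.

x ≡ 429 (mod 840).


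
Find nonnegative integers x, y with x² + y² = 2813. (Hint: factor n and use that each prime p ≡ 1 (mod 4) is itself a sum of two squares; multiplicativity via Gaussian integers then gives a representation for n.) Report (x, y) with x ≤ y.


Step 1: Factor n = 2813 = 29 · 97.
Step 2: Check the mod-4 condition on each prime factor: 29 ≡ 1 (mod 4), exponent 1; 97 ≡ 1 (mod 4), exponent 1.
All primes ≡ 3 (mod 4) appear to even exponent (or don't appear), so by the two-squares theorem n IS expressible as a sum of two squares.
Step 3: Build a representation. Here n = 29 · 97 is a product of primes ≡ 1 (mod 4). Each prime p ≡ 1 (mod 4) is itself a sum of two squares; find a² by testing p − a² for a perfect square:
  29: 29 − 1² = 28, 29 − 2² = 25 = 5² ⇒ 29 = 2² + 5².
  97: 97 − 1² = 96, 97 − 2² = 93, 97 − 3² = 88, 97 − 4² = 81 = 9² ⇒ 97 = 4² + 9².
  Combine using the Brahmagupta–Fibonacci identity (a² + b²)(c² + d²) = (ac − bd)² + (ad + bc)² = (ac + bd)² + (ad − bc)²:
  29 · 97 = 2813: from (2² + 5²)(4² + 9²), take (2·4 − 5·9, 2·9 + 5·4) = (8 − 45, 18 + 20) = (-37, 38); dropping signs (only squares matter) gives (37, 38); check 37² + 38² = 1369 + 1444 = 2813 ✓.
Step 4: Order so x ≤ y and verify: 37² + 38² = 1369 + 1444 = 2813 = n. ✓

n = 2813 = 37² + 38² (one valid representation with x ≤ y).


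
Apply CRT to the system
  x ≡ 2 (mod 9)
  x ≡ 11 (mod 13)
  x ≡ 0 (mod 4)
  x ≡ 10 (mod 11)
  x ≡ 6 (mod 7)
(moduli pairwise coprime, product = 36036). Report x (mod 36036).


Product of moduli M = 9 · 13 · 4 · 11 · 7 = 36036.
Merge one congruence at a time:
  Start: x ≡ 2 (mod 9).
  Combine with x ≡ 11 (mod 13); new modulus lcm = 117.
    Write x = 2 + 9·t and substitute into x ≡ 11 (mod 13): 9·t ≡ 11 − 2 = 9 (mod 13).
    The inverse of 9 mod 13 is 3 (since 9·3 = 27 = 2·13 + 1), so t ≡ 3·9 = 27 ≡ 1 (mod 13).
    Then x = 2 + 9·1 = 11, valid modulo lcm(9, 13) = 117: x ≡ 11 (mod 117).
  Combine with x ≡ 0 (mod 4); new modulus lcm = 468.
    Write x = 11 + 117·t and substitute into x ≡ 0 (mod 4): 117·t ≡ 0 − 11 = -11 (mod 4).
    Reduce coefficients mod 4: 1·t ≡ 1 (mod 4).
    So t ≡ 1 (mod 4).
    Then x = 11 + 117·1 = 128, valid modulo lcm(117, 4) = 468: x ≡ 128 (mod 468).
  Combine with x ≡ 10 (mod 11); new modulus lcm = 5148.
    Write x = 128 + 468·t and substitute into x ≡ 10 (mod 11): 468·t ≡ 10 − 128 = -118 (mod 11).
    Reduce coefficients mod 11: 6·t ≡ 3 (mod 11).
    The inverse of 6 mod 11 is 2 (since 6·2 = 12 = 1·11 + 1), so t ≡ 2·3 = 6 ≡ 6 (mod 11).
    Then x = 128 + 468·6 = 2936, valid modulo lcm(468, 11) = 5148: x ≡ 2936 (mod 5148).
  Combine with x ≡ 6 (mod 7); new modulus lcm = 36036.
    Write x = 2936 + 5148·t and substitute into x ≡ 6 (mod 7): 5148·t ≡ 6 − 2936 = -2930 (mod 7).
    Reduce coefficients mod 7: 3·t ≡ 3 (mod 7).
    The inverse of 3 mod 7 is 5 (since 3·5 = 15 = 2·7 + 1), so t ≡ 5·3 = 15 ≡ 1 (mod 7).
    Then x = 2936 + 5148·1 = 8084, valid modulo lcm(5148, 7) = 36036: x ≡ 8084 (mod 36036).
Verify against each original: 8084 mod 9 = 2, 8084 mod 13 = 11, 8084 mod 4 = 0, 8084 mod 11 = 10, 8084 mod 7 = 6.

x ≡ 8084 (mod 36036).


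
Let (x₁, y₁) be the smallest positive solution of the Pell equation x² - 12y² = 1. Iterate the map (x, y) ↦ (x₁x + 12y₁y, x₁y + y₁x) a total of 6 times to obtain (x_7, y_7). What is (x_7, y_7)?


Step 1: Find the fundamental solution (x₁, y₁) of x² - 12y² = 1.
  Expand √12 as a continued fraction. a₀ = ⌊√12⌋ = 3; iterate m_{k+1} = d_k·a_k − m_k, d_{k+1} = (12 − m_{k+1}²)/d_k, a_{k+1} = ⌊(a₀ + m_{k+1})/d_{k+1}⌋ (starting m₀ = 0, d₀ = 1), with convergents p_k = a_k·p_{k-1} + p_{k-2}, q_k = a_k·q_{k-1} + q_{k-2} (p₋₁ = 1, q₋₁ = 0):
  k = 0: a₀ = 3; p₀/q₀ = 3/1; p₀² − 12·q₀² = 9 − 12 = -3.
  k = 1: m = 3, d = 3, a = ⌊(3 + 3)/3⌋ = 2; p/q = (2·3 + 1)/(2·1 + 0) = 7/2; p² − 12·q² = 49 − 48 = 1.
  The first convergent with p² − 12·q² = 1 gives the fundamental solution (x₁, y₁) = (7, 2).
Step 2: Apply the recurrence (x_{n+1}, y_{n+1}) = (x₁x_n + 12y₁y_n, x₁y_n + y₁x_n) repeatedly.
  From (x_1, y_1) = (7, 2): x_2 = 7·7 + 12·2·2 = 97; y_2 = 7·2 + 2·7 = 28.
  From (x_2, y_2) = (97, 28): x_3 = 7·97 + 12·2·28 = 1351; y_3 = 7·28 + 2·97 = 390.
  From (x_3, y_3) = (1351, 390): x_4 = 7·1351 + 12·2·390 = 18817; y_4 = 7·390 + 2·1351 = 5432.
  From (x_4, y_4) = (18817, 5432): x_5 = 7·18817 + 12·2·5432 = 262087; y_5 = 7·5432 + 2·18817 = 75658.
  From (x_5, y_5) = (262087, 75658): x_6 = 7·262087 + 12·2·75658 = 3650401; y_6 = 7·75658 + 2·262087 = 1053780.
  From (x_6, y_6) = (3650401, 1053780): x_7 = 7·3650401 + 12·2·1053780 = 50843527; y_7 = 7·1053780 + 2·3650401 = 14677262.
Step 3: Verify x_7² - 12·y_7² = 2585064237799729 - 2585064237799728 = 1 (should be 1). ✓

(x_1, y_1) = (7, 2); (x_7, y_7) = (50843527, 14677262).


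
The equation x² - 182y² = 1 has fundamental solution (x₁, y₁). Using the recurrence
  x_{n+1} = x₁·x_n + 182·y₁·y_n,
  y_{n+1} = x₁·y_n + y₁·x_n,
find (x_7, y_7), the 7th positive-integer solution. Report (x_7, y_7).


Step 1: Find the fundamental solution (x₁, y₁) of x² - 182y² = 1.
  Expand √182 as a continued fraction. a₀ = ⌊√182⌋ = 13; iterate m_{k+1} = d_k·a_k − m_k, d_{k+1} = (182 − m_{k+1}²)/d_k, a_{k+1} = ⌊(a₀ + m_{k+1})/d_{k+1}⌋ (starting m₀ = 0, d₀ = 1), with convergents p_k = a_k·p_{k-1} + p_{k-2}, q_k = a_k·q_{k-1} + q_{k-2} (p₋₁ = 1, q₋₁ = 0):
  k = 0: a₀ = 13; p₀/q₀ = 13/1; p₀² − 182·q₀² = 169 − 182 = -13.
  k = 1: m = 13, d = 13, a = ⌊(13 + 13)/13⌋ = 2; p/q = (2·13 + 1)/(2·1 + 0) = 27/2; p² − 182·q² = 729 − 728 = 1.
  The first convergent with p² − 182·q² = 1 gives the fundamental solution (x₁, y₁) = (27, 2).
Step 2: Apply the recurrence (x_{n+1}, y_{n+1}) = (x₁x_n + 182y₁y_n, x₁y_n + y₁x_n) repeatedly.
  From (x_1, y_1) = (27, 2): x_2 = 27·27 + 182·2·2 = 1457; y_2 = 27·2 + 2·27 = 108.
  From (x_2, y_2) = (1457, 108): x_3 = 27·1457 + 182·2·108 = 78651; y_3 = 27·108 + 2·1457 = 5830.
  From (x_3, y_3) = (78651, 5830): x_4 = 27·78651 + 182·2·5830 = 4245697; y_4 = 27·5830 + 2·78651 = 314712.
  From (x_4, y_4) = (4245697, 314712): x_5 = 27·4245697 + 182·2·314712 = 229188987; y_5 = 27·314712 + 2·4245697 = 16988618.
  From (x_5, y_5) = (229188987, 16988618): x_6 = 27·229188987 + 182·2·16988618 = 12371959601; y_6 = 27·16988618 + 2·229188987 = 917070660.
  From (x_6, y_6) = (12371959601, 917070660): x_7 = 27·12371959601 + 182·2·917070660 = 667856629467; y_7 = 27·917070660 + 2·12371959601 = 49504827022.
Step 3: Verify x_7² - 182·y_7² = 446032477523021732704089 - 446032477523021732704088 = 1 (should be 1). ✓

(x_1, y_1) = (27, 2); (x_7, y_7) = (667856629467, 49504827022).


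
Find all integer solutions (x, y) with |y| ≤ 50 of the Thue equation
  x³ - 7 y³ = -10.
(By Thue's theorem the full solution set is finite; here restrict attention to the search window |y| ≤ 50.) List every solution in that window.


The equation is x³ - 7y³ = -10. For fixed y, x³ = 7·y³ − 10, so a solution requires the RHS to be a perfect cube.
Strategy: iterate y from -50 to 50, compute RHS = 7·y³ − 10, and check whether it is a (positive or negative) perfect cube.
Check small values of y:
  y = 0: RHS = -10 is not a perfect cube.
  y = 1: RHS = -3 is not a perfect cube.
  y = -1: RHS = -17 is not a perfect cube.
  y = 2: RHS = 46 is not a perfect cube.
  y = -2: RHS = -66 is not a perfect cube.
  y = 3: RHS = 179 is not a perfect cube.
  y = -3: RHS = -199 is not a perfect cube.
Continuing the search up to |y| = 50 finds no solutions either.
No (x, y) in the scanned range satisfies the equation.

No integer solutions with |y| ≤ 50.


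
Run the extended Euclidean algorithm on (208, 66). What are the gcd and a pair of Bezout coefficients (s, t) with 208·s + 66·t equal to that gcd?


Euclidean algorithm on (208, 66) — divide until remainder is 0:
  208 = 3 · 66 + 10
  66 = 6 · 10 + 6
  10 = 1 · 6 + 4
  6 = 1 · 4 + 2
  4 = 2 · 2 + 0
gcd(208, 66) = 2.
Track Bezout coefficients alongside the remainders: start with r₀ = 208 = a·1 + b·0 (s = 1, t = 0) and r₁ = 66 = a·0 + b·1 (s = 0, t = 1); each new remainder r_{k+1} = r_{k-1} − q_k·r_k inherits s_{k+1} = s_{k-1} − q_k·s_k, t_{k+1} = t_{k-1} − q_k·t_k, so r_k = a·s_k + b·t_k at every step:
  q = 3: r = 10, s = 1 − 3·0 = 1, t = 0 − 3·1 = -3  (check: 208·1 + 66·(-3) = 10)
  q = 6: r = 6, s = 0 − 6·1 = -6, t = 1 − 6·(-3) = 19  (check: 208·(-6) + 66·19 = 6)
  q = 1: r = 4, s = 1 − 1·(-6) = 7, t = -3 − 1·19 = -22  (check: 208·7 + 66·(-22) = 4)
  q = 1: r = 2, s = -6 − 1·7 = -13, t = 19 − 1·(-22) = 41  (check: 208·(-13) + 66·41 = 2)
The row with r = 2 (the gcd) gives the Bezout coefficients s = -13, t = 41.
Result: 208 · (-13) + 66 · (41) = 2.

gcd(208, 66) = 2; s = -13, t = 41 (check: 208·(-13) + 66·41 = 2).


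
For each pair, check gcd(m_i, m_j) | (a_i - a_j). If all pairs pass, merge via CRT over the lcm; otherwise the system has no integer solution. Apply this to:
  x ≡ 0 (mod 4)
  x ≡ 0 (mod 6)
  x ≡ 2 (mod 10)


Moduli 4, 6, 10 are not pairwise coprime, so CRT works modulo lcm(m_i) when all pairwise compatibility conditions hold.
Pairwise compatibility: gcd(m_i, m_j) must divide a_i - a_j for every pair.
Merge one congruence at a time:
  Start: x ≡ 0 (mod 4).
  Combine with x ≡ 0 (mod 6): gcd(4, 6) = 2; 0 - 0 = 0, which IS divisible by 2, so compatible.
    Write x = 0 + 4·t and substitute into x ≡ 0 (mod 6): 4·t ≡ 0 − 0 = 0 (mod 6).
    Divide the congruence (and modulus) by g = 2: 2·t ≡ 0 (mod 3).
    The inverse of 2 mod 3 is 2 (since 2·2 = 4 = 1·3 + 1), so t ≡ 2·0 = 0 ≡ 0 (mod 3).
    Then x = 0 + 4·0 = 0, valid modulo lcm(4, 6) = 12: x ≡ 0 (mod 12).
  Combine with x ≡ 2 (mod 10): gcd(12, 10) = 2; 2 - 0 = 2, which IS divisible by 2, so compatible.
    Write x = 0 + 12·t and substitute into x ≡ 2 (mod 10): 12·t ≡ 2 − 0 = 2 (mod 10).
    Divide the congruence (and modulus) by g = 2: 6·t ≡ 1 (mod 5).
    Reduce coefficients mod 5: 1·t ≡ 1 (mod 5).
    So t ≡ 1 (mod 5).
    Then x = 0 + 12·1 = 12, valid modulo lcm(12, 10) = 60: x ≡ 12 (mod 60).
Verify: 12 mod 4 = 0, 12 mod 6 = 0, 12 mod 10 = 2.

x ≡ 12 (mod 60).
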